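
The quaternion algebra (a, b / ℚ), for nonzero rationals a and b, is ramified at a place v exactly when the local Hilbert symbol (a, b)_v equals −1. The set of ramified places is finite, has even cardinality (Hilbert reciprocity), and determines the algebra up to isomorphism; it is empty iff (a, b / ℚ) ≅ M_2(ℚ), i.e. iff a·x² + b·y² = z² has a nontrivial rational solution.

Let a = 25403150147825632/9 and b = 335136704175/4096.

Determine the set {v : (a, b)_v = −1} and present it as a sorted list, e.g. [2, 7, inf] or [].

Mod squares: a ≡ 238, b ≡ 11687. Check v ∈ {∞, 2, 3, 5, 7, 13, 17, 29, 31}.
v=2: v_2(a)=5, v_2(b)=-12; units ≡ 7, 7 (mod 8); ε·ε+αω+βω = 1·1+5·0+-12·0 ≡ 1  ⇒  (a,b)_2 = -1.
v=29: a=29^2·(≡16), b=29^1·(≡11) mod 29; (16|29)=+1, (11|29)=-1; (−1)^{2·1·14}·(+1)^1·(-1)^2 = +1.
v=17: a=17^3·(≡7), b=17^2·(≡15) mod 17; (7|17)=-1, (15|17)=+1; (−1)^{3·2·8}·(-1)^2·(+1)^3 = +1.
v=3: a=3^-2·(≡1), b=3^4·(≡2) mod 3; (1|3)=+1, (2|3)=-1; (−1)^{-2·4·1}·(+1)^4·(-1)^-2 = +1.
v=31: a=31^2·(≡12), b=31^1·(≡18) mod 31; (12|31)=-1, (18|31)=+1; (−1)^{2·1·15}·(-1)^1·(+1)^2 = -1.
v=∞: 238 > 0 and 11687 > 0  ⇒  (a,b)_∞ = +1.
v=13: a=13^4·(≡3), b=13^1·(≡2) mod 13; (3|13)=+1, (2|13)=-1; (−1)^{4·1·6}·(+1)^1·(-1)^4 = +1.
v=5: a=5^0·(≡3), b=5^2·(≡2) mod 5; (3|5)=-1, (2|5)=-1; (−1)^{0·2·2}·(-1)^2·(-1)^0 = +1.
v=7: a=7^1·(≡3), b=7^2·(≡2) mod 7; (3|7)=-1, (2|7)=+1; (−1)^{1·2·3}·(-1)^2·(+1)^1 = +1.
Ram(238, 11687) = {2, 31}; no ℚ_2-point on the conic.

[2, 31]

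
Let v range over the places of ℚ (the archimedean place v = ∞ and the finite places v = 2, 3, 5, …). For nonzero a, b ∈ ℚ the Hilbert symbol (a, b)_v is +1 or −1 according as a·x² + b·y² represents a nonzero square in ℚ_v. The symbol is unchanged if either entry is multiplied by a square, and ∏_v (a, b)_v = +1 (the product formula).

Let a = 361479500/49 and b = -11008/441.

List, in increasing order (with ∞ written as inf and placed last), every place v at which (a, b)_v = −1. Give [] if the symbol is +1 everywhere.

[5, 43]

Mod squares: a ≡ 1955, b ≡ -43. Check v ∈ {∞, 2, 3, 5, 7, 17, 23, 43}.
v=5: a=5^3·(≡4), b=5^0·(≡2) mod 5; (4|5)=+1, (2|5)=-1; (−1)^{3·0·2}·(+1)^0·(-1)^3 = -1.
v=17: a=17^1·(≡16), b=17^0·(≡9) mod 17; (16|17)=+1, (9|17)=+1; (−1)^{1·0·8}·(+1)^0·(+1)^1 = +1.
v=43: a=43^2·(≡18), b=43^1·(≡8) mod 43; (18|43)=-1, (8|43)=-1; (−1)^{2·1·21}·(-1)^1·(-1)^2 = -1.
v=7: a=7^-2·(≡4), b=7^-2·(≡5) mod 7; (4|7)=+1, (5|7)=-1; (−1)^{-2·-2·3}·(+1)^-2·(-1)^-2 = +1.
v=23: a=23^1·(≡16), b=23^0·(≡8) mod 23; (16|23)=+1, (8|23)=+1; (−1)^{1·0·11}·(+1)^0·(+1)^1 = +1.
v=2: v_2(a)=2, v_2(b)=8; units ≡ 3, 5 (mod 8); ε·ε+αω+βω = 1·0+2·1+8·1 ≡ 0  ⇒  (a,b)_2 = +1.
v=3: a=3^0·(≡2), b=3^-2·(≡2) mod 3; (2|3)=-1, (2|3)=-1; (−1)^{0·-2·1}·(-1)^-2·(-1)^0 = +1.
v=∞: 1955 > 0 and -43 < 0  ⇒  (a,b)_∞ = +1.
(1955, -43 / ℚ) ramifies at {5, 43}: a division algebra.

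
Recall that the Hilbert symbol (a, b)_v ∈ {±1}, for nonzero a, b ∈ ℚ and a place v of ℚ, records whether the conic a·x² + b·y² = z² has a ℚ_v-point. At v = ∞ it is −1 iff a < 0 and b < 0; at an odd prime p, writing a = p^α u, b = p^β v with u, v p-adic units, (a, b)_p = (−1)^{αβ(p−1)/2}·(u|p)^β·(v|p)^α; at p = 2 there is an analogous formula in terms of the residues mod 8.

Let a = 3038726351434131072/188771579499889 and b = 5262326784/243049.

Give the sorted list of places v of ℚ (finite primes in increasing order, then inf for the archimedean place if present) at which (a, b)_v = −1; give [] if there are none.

[3, 11]

Mod squares: a ≡ 858, b ≡ 39. Check v ∈ {∞, 2, 3, 11, 13, 17, 23, 29, 31}.
v=2: v_2(a)=7, v_2(b)=10; units ≡ 5, 7 (mod 8); ε·ε+αω+βω = 0·1+7·0+10·1 ≡ 0  ⇒  (a,b)_2 = +1.
v=11: a=11^7·(≡9), b=11^4·(≡8) mod 11; (9|11)=+1, (8|11)=-1; (−1)^{7·4·5}·(+1)^4·(-1)^7 = -1.
v=∞: 858 > 0 and 39 > 0  ⇒  (a,b)_∞ = +1.
v=29: a=29^-4·(≡11), b=29^-2·(≡21) mod 29; (11|29)=-1, (21|29)=-1; (−1)^{-4·-2·14}·(-1)^-2·(-1)^-4 = +1.
v=17: a=17^-2·(≡16), b=17^-2·(≡5) mod 17; (16|17)=+1, (5|17)=-1; (−1)^{-2·-2·8}·(+1)^-2·(-1)^-2 = +1.
v=3: a=3^11·(≡1), b=3^3·(≡1) mod 3; (1|3)=+1, (1|3)=+1; (−1)^{11·3·1}·(+1)^3·(+1)^11 = -1.
v=31: a=31^-4·(≡6), b=31^0·(≡10) mod 31; (6|31)=-1, (10|31)=+1; (−1)^{-4·0·15}·(-1)^0·(+1)^-4 = +1.
v=23: a=23^2·(≡10), b=23^0·(≡2) mod 23; (10|23)=-1, (2|23)=+1; (−1)^{2·0·11}·(-1)^0·(+1)^2 = +1.
v=13: a=13^1·(≡3), b=13^1·(≡4) mod 13; (3|13)=+1, (4|13)=+1; (−1)^{1·1·6}·(+1)^1·(+1)^1 = +1.
Ram(858, 39) = {3, 11}; no ℚ_3-point on the conic.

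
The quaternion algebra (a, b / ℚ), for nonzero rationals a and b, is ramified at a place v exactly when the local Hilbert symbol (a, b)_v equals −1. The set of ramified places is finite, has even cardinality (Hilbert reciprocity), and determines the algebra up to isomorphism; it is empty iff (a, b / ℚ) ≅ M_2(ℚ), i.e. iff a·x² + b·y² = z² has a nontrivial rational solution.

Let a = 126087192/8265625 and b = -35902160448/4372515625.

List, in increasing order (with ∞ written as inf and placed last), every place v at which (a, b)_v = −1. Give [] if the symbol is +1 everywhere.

Mod squares: a ≡ 22, b ≡ -33. Check v ∈ {∞, 2, 3, 5, 7, 11, 19, 23, 31}.
v=11: a=11^1·(≡2), b=11^1·(≡7) mod 11; (2|11)=-1, (7|11)=-1; (−1)^{1·1·5}·(-1)^1·(-1)^1 = -1.
v=2: v_2(a)=3, v_2(b)=6; units ≡ 3, 7 (mod 8); ε·ε+αω+βω = 1·1+3·0+6·1 ≡ 1  ⇒  (a,b)_2 = -1.
v=7: a=7^2·(≡2), b=7^2·(≡1) mod 7; (2|7)=+1, (1|7)=+1; (−1)^{2·2·3}·(+1)^2·(+1)^2 = +1.
v=3: a=3^4·(≡1), b=3^1·(≡1) mod 3; (1|3)=+1, (1|3)=+1; (−1)^{4·1·1}·(+1)^1·(+1)^4 = +1.
v=5: a=5^-6·(≡3), b=5^-6·(≡2) mod 5; (3|5)=-1, (2|5)=-1; (−1)^{-6·-6·2}·(-1)^-6·(-1)^-6 = +1.
v=23: a=23^-2·(≡11), b=23^-4·(≡18) mod 23; (11|23)=-1, (18|23)=+1; (−1)^{-2·-4·11}·(-1)^-4·(+1)^-2 = +1.
v=31: a=31^0·(≡12), b=31^2·(≡12) mod 31; (12|31)=-1, (12|31)=-1; (−1)^{0·2·15}·(-1)^2·(-1)^0 = +1.
v=19: a=19^2·(≡12), b=19^2·(≡6) mod 19; (12|19)=-1, (6|19)=+1; (−1)^{2·2·9}·(-1)^2·(+1)^2 = +1.
v=∞: 22 > 0 and -33 < 0  ⇒  (a,b)_∞ = +1.
(22, -33 / ℚ) ramifies at {2, 11}: a division algebra.

[2, 11]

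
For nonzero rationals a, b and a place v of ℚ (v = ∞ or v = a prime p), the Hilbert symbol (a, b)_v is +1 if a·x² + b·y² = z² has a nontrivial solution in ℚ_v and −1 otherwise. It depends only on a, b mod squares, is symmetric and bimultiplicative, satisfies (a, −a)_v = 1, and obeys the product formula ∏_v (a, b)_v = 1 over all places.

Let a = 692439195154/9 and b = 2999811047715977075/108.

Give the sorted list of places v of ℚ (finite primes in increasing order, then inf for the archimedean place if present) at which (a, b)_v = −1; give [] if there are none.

Mod squares: a ≡ 34, b ≡ 61161. Check v ∈ {∞, 2, 3, 5, 7, 17, 19, 29, 37}.
v=3: a=3^-2·(≡1), b=3^-3·(≡2) mod 3; (1|3)=+1, (2|3)=-1; (−1)^{-2·-3·1}·(+1)^-3·(-1)^-2 = +1.
v=19: a=19^2·(≡3), b=19^3·(≡15) mod 19; (3|19)=-1, (15|19)=-1; (−1)^{2·3·9}·(-1)^3·(-1)^2 = -1.
v=5: a=5^0·(≡1), b=5^2·(≡1) mod 5; (1|5)=+1, (1|5)=+1; (−1)^{0·2·2}·(+1)^2·(+1)^0 = +1.
v=17: a=17^1·(≡8), b=17^2·(≡5) mod 17; (8|17)=+1, (5|17)=-1; (−1)^{1·2·8}·(+1)^2·(-1)^1 = -1.
v=37: a=37^2·(≡10), b=37^3·(≡7) mod 37; (10|37)=+1, (7|37)=+1; (−1)^{2·3·18}·(+1)^3·(+1)^2 = +1.
v=7: a=7^2·(≡6), b=7^2·(≡2) mod 7; (6|7)=-1, (2|7)=+1; (−1)^{2·2·3}·(-1)^2·(+1)^2 = +1.
v=2: v_2(a)=1, v_2(b)=-2; units ≡ 1, 1 (mod 8); ε·ε+αω+βω = 0·0+1·0+-2·0 ≡ 0  ⇒  (a,b)_2 = +1.
v=29: a=29^2·(≡16), b=29^3·(≡21) mod 29; (16|29)=+1, (21|29)=-1; (−1)^{2·3·14}·(+1)^3·(-1)^2 = +1.
v=∞: 34 > 0 and 61161 > 0  ⇒  (a,b)_∞ = +1.
|Ram(34, 61161)| = 2, even; anisotropic at {17, 19}.

[17, 19]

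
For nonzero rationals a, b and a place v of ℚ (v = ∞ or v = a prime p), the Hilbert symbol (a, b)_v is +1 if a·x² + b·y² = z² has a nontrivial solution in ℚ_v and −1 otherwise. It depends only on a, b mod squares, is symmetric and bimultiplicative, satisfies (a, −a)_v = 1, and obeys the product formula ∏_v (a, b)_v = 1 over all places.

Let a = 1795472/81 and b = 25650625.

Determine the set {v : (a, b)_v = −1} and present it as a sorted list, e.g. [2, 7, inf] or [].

(a, b) ≡ (112217, 41041) mod (ℚ^×)²; places V = {2, 3, 5, 7, 11, 13, 17, 23, 41, ∞}.
(a,b)_∞: sgn(112217)=+, sgn(41041)=+, so +1.
(a,b)_2: α=4, β=0; u≡1, v≡1 (mod 8); ε(u)ε(v)=0·0, αω(v)=4·0, βω(u)=0·0; sum ≡ 0  ⇒  +1.
(a,b)_11: α=0, u≡2; β=1, v≡7 (mod 11); (2|11)=-1, (7|11)=-1; sign (−1)^0·-1^1·-1^0 = -1.
(a,b)_17: α=1, u≡14; β=0, v≡5 (mod 17); (14|17)=-1, (5|17)=-1; sign (−1)^0·-1^0·-1^1 = -1.
(a,b)_3: α=-4, u≡2; β=0, v≡1 (mod 3); (2|3)=-1, (1|3)=+1; sign (−1)^0·-1^0·+1^-4 = +1.
(a,b)_7: α=1, u≡4; β=1, v≡1 (mod 7); (4|7)=+1, (1|7)=+1; sign (−1)^1·+1^1·+1^1 = -1.
(a,b)_23: α=1, u≡4; β=0, v≡13 (mod 23); (4|23)=+1, (13|23)=+1; sign (−1)^0·+1^0·+1^1 = +1.
(a,b)_13: α=0, u≡1; β=1, v≡11 (mod 13); (1|13)=+1, (11|13)=-1; sign (−1)^0·+1^1·-1^0 = +1.
(a,b)_41: α=1, u≡37; β=1, v≡6 (mod 41); (37|41)=+1, (6|41)=-1; sign (−1)^0·+1^1·-1^1 = -1.
(a,b)_5: α=0, u≡2; β=4, v≡1 (mod 5); (2|5)=-1, (1|5)=+1; sign (−1)^0·-1^4·+1^0 = +1.
(112217, 41041 / ℚ) ramifies at {7, 11, 17, 41}: a division algebra.

[7, 11, 17, 41]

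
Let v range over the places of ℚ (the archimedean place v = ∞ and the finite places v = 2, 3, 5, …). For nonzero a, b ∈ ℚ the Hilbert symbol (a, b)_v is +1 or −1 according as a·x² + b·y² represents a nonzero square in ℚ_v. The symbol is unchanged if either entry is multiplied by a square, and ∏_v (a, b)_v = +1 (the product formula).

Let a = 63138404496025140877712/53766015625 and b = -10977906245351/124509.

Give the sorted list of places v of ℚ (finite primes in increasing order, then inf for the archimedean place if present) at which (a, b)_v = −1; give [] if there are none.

[3, 7, 17, 29]

(a, b) ≡ (17, -11571) mod (ℚ^×)²; places V = {2, 3, 5, 7, 11, 13, 17, 19, 23, 29, 53, ∞}.
(a,b)_13: α=2, u≡9; β=0, v≡9 (mod 13); (9|13)=+1, (9|13)=+1; sign (−1)^0·+1^0·+1^2 = +1.
(a,b)_53: α=-2, u≡52; β=0, v≡13 (mod 53); (52|53)=+1, (13|53)=+1; sign (−1)^0·+1^0·+1^-2 = +1.
(a,b)_∞: sgn(17)=+, sgn(-11571)=−, so +1.
(a,b)_3: α=0, u≡2; β=-1, v≡1 (mod 3); (2|3)=-1, (1|3)=+1; sign (−1)^0·-1^-1·+1^0 = -1.
(a,b)_17: α=3, u≡9; β=2, v≡14 (mod 17); (9|17)=+1, (14|17)=-1; sign (−1)^0·+1^2·-1^3 = -1.
(a,b)_5: α=-8, u≡2; β=0, v≡1 (mod 5); (2|5)=-1, (1|5)=+1; sign (−1)^0·-1^0·+1^-8 = +1.
(a,b)_11: α=0, u≡6; β=-2, v≡9 (mod 11); (6|11)=-1, (9|11)=+1; sign (−1)^0·-1^-2·+1^0 = +1.
(a,b)_19: α=8, u≡5; β=5, v≡3 (mod 19); (5|19)=+1, (3|19)=-1; sign (−1)^0·+1^5·-1^8 = +1.
(a,b)_23: α=4, u≡20; β=2, v≡20 (mod 23); (20|23)=-1, (20|23)=-1; sign (−1)^0·-1^2·-1^4 = +1.
(a,b)_7: α=-2, u≡5; β=-3, v≡3 (mod 7); (5|7)=-1, (3|7)=-1; sign (−1)^0·-1^-3·-1^-2 = -1.
(a,b)_29: α=0, u≡18; β=1, v≡5 (mod 29); (18|29)=-1, (5|29)=+1; sign (−1)^0·-1^1·+1^0 = -1.
(a,b)_2: α=4, β=0; u≡1, v≡5 (mod 8); ε(u)ε(v)=0·0, αω(v)=4·1, βω(u)=0·0; sum ≡ 0  ⇒  +1.
|Ram(17, -11571)| = 4, even; anisotropic at {3, 7, 17, 29}.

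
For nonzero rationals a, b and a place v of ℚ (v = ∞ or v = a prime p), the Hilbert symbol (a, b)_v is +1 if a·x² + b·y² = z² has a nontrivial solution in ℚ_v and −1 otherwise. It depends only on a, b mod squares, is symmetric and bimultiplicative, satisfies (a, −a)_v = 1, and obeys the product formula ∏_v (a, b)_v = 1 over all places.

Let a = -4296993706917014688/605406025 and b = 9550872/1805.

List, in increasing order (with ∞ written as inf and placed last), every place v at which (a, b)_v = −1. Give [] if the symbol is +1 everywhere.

[3, 5]

(a, b) ≡ (-442, 510) mod (ℚ^×)²; places V = {2, 3, 5, 7, 13, 17, 19, 37, ∞}.
(a,b)_7: α=-2, u≡3; β=0, v≡5 (mod 7); (3|7)=-1, (5|7)=-1; sign (−1)^0·-1^0·-1^-2 = +1.
(a,b)_13: α=3, u≡5; β=0, v≡10 (mod 13); (5|13)=-1, (10|13)=+1; sign (−1)^0·-1^0·+1^3 = +1.
(a,b)_∞: sgn(-442)=−, sgn(510)=+, so +1.
(a,b)_3: α=16, u≡2; β=5, v≡2 (mod 3); (2|3)=-1, (2|3)=-1; sign (−1)^0·-1^5·-1^16 = -1.
(a,b)_37: α=-2, u≡8; β=0, v≡20 (mod 37); (8|37)=-1, (20|37)=-1; sign (−1)^0·-1^0·-1^-2 = +1.
(a,b)_17: α=5, u≡4; β=3, v≡2 (mod 17); (4|17)=+1, (2|17)=+1; sign (−1)^0·+1^3·+1^5 = +1.
(a,b)_19: α=-2, u≡18; β=-2, v≡17 (mod 19); (18|19)=-1, (17|19)=+1; sign (−1)^0·-1^-2·+1^-2 = +1.
(a,b)_2: α=5, β=3; u≡3, v≡7 (mod 8); ε(u)ε(v)=1·1, αω(v)=5·0, βω(u)=3·1; sum ≡ 0  ⇒  +1.
(a,b)_5: α=-2, u≡2; β=-1, v≡2 (mod 5); (2|5)=-1, (2|5)=-1; sign (−1)^0·-1^-1·-1^-2 = -1.
(-442, 510 / ℚ) ramifies at {3, 5}: a division algebra.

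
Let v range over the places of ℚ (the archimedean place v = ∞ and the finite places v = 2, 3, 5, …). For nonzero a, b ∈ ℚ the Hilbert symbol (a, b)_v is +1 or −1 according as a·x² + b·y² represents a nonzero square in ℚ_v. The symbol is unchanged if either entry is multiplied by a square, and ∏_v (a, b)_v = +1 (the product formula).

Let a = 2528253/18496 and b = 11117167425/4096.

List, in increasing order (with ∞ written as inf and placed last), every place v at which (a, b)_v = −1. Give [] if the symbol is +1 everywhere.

Mod squares: a ≡ 13, b ≡ 29393. Check v ∈ {∞, 2, 3, 5, 7, 13, 17, 19, 41}.
v=41: a=41^0·(≡14), b=41^2·(≡20) mod 41; (14|41)=-1, (20|41)=+1; (−1)^{0·2·20}·(-1)^2·(+1)^0 = +1.
v=2: v_2(a)=-6, v_2(b)=-12; units ≡ 5, 1 (mod 8); ε·ε+αω+βω = 0·0+-6·0+-12·1 ≡ 0  ⇒  (a,b)_2 = +1.
v=3: a=3^4·(≡1), b=3^2·(≡2) mod 3; (1|3)=+1, (2|3)=-1; (−1)^{4·2·1}·(+1)^2·(-1)^4 = +1.
v=13: a=13^1·(≡4), b=13^1·(≡10) mod 13; (4|13)=+1, (10|13)=+1; (−1)^{1·1·6}·(+1)^1·(+1)^1 = +1.
v=7: a=7^4·(≡5), b=7^1·(≡6) mod 7; (5|7)=-1, (6|7)=-1; (−1)^{4·1·3}·(-1)^1·(-1)^4 = -1.
v=17: a=17^-2·(≡1), b=17^1·(≡11) mod 17; (1|17)=+1, (11|17)=-1; (−1)^{-2·1·8}·(+1)^1·(-1)^-2 = +1.
v=∞: 13 > 0 and 29393 > 0  ⇒  (a,b)_∞ = +1.
v=5: a=5^0·(≡3), b=5^2·(≡2) mod 5; (3|5)=-1, (2|5)=-1; (−1)^{0·2·2}·(-1)^2·(-1)^0 = +1.
v=19: a=19^0·(≡2), b=19^1·(≡8) mod 19; (2|19)=-1, (8|19)=-1; (−1)^{0·1·9}·(-1)^1·(-1)^0 = -1.
(13, 29393 / ℚ) ramifies at {7, 19}: a division algebra.

[7, 19]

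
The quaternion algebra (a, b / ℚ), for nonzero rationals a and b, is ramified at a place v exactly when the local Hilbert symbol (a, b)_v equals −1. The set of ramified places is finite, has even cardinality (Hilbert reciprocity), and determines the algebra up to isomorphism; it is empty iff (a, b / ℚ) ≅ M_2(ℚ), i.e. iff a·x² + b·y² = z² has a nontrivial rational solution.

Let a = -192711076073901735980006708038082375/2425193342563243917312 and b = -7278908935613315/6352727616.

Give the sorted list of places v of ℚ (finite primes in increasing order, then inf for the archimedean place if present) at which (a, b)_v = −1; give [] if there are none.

(a, b) ≡ (-17710, -115115) mod (ℚ^×)²; places V = {2, 3, 5, 7, 11, 13, 23, 29, 37, 41, ∞}.
(a,b)_29: α=4, u≡20; β=4, v≡3 (mod 29); (20|29)=+1, (3|29)=-1; sign (−1)^0·+1^4·-1^4 = +1.
(a,b)_11: α=5, u≡10; β=1, v≡10 (mod 11); (10|11)=-1, (10|11)=-1; sign (−1)^1·-1^1·-1^5 = -1.
(a,b)_37: α=-2, u≡8; β=0, v≡22 (mod 37); (8|37)=-1, (22|37)=-1; sign (−1)^0·-1^0·-1^-2 = +1.
(a,b)_5: α=3, u≡3; β=1, v≡2 (mod 5); (3|5)=-1, (2|5)=-1; sign (−1)^0·-1^1·-1^3 = +1.
(a,b)_23: α=7, u≡1; β=3, v≡2 (mod 23); (1|23)=+1, (2|23)=+1; sign (−1)^1·+1^3·+1^7 = -1.
(a,b)_2: α=-17, β=-6; u≡1, v≡5 (mod 8); ε(u)ε(v)=0·0, αω(v)=-17·1, βω(u)=-6·0; sum ≡ 1  ⇒  -1.
(a,b)_13: α=6, u≡9; β=3, v≡11 (mod 13); (9|13)=+1, (11|13)=-1; sign (−1)^0·+1^3·-1^6 = +1.
(a,b)_∞: sgn(-17710)=−, sgn(-115115)=−, so -1.
(a,b)_3: α=-14, u≡2; β=-10, v≡1 (mod 3); (2|3)=-1, (1|3)=+1; sign (−1)^0·-1^-10·+1^-14 = +1.
(a,b)_7: α=7, u≡1; β=1, v≡5 (mod 7); (1|7)=+1, (5|7)=-1; sign (−1)^1·+1^1·-1^7 = +1.
(a,b)_41: α=-4, u≡25; β=-2, v≡29 (mod 41); (25|41)=+1, (29|41)=-1; sign (−1)^0·+1^-2·-1^-4 = +1.
(-17710, -115115 / ℚ) ramifies at {2, 11, 23, ∞}: a division algebra.

[2, 11, 23, inf]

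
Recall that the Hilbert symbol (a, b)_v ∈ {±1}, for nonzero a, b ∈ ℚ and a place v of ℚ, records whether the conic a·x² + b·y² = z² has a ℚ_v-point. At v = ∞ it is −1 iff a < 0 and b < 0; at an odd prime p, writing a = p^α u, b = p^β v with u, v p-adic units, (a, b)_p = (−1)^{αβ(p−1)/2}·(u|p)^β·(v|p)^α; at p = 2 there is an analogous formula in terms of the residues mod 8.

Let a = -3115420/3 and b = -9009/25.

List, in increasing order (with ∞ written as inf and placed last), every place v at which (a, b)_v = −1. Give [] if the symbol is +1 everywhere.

(a, b) ≡ (-165, -1001) mod (ℚ^×)²; places V = {2, 3, 5, 7, 11, 13, 17, ∞}.
(a,b)_7: α=2, u≡5; β=1, v≡2 (mod 7); (5|7)=-1, (2|7)=+1; sign (−1)^0·-1^1·+1^2 = -1.
(a,b)_11: α=1, u≡10; β=1, v≡2 (mod 11); (10|11)=-1, (2|11)=-1; sign (−1)^1·-1^1·-1^1 = -1.
(a,b)_3: α=-1, u≡2; β=2, v≡1 (mod 3); (2|3)=-1, (1|3)=+1; sign (−1)^0·-1^2·+1^-1 = +1.
(a,b)_17: α=2, u≡5; β=0, v≡15 (mod 17); (5|17)=-1, (15|17)=+1; sign (−1)^0·-1^0·+1^2 = +1.
(a,b)_2: α=2, β=0; u≡3, v≡7 (mod 8); ε(u)ε(v)=1·1, αω(v)=2·0, βω(u)=0·1; sum ≡ 1  ⇒  -1.
(a,b)_5: α=1, u≡2; β=-2, v≡1 (mod 5); (2|5)=-1, (1|5)=+1; sign (−1)^0·-1^-2·+1^1 = +1.
(a,b)_13: α=0, u≡10; β=1, v≡4 (mod 13); (10|13)=+1, (4|13)=+1; sign (−1)^0·+1^1·+1^0 = +1.
(a,b)_∞: sgn(-165)=−, sgn(-1001)=−, so -1.
|Ram(-165, -1001)| = 4, even; anisotropic at {2, 7, 11, ∞}.

[2, 7, 11, inf]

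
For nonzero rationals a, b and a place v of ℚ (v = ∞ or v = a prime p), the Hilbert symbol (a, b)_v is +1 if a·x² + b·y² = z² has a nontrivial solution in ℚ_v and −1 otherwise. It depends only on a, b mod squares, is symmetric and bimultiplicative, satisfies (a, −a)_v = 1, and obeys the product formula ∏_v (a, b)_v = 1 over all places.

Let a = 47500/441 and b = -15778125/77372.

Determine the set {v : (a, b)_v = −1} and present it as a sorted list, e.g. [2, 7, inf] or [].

[11, 23]

(a, b) ≡ (19, -64515) mod (ℚ^×)²; places V = {2, 3, 5, 7, 11, 17, 19, 23, 29, ∞}.
(a,b)_7: α=-2, u≡6; β=0, v≡1 (mod 7); (6|7)=-1, (1|7)=+1; sign (−1)^0·-1^0·+1^-2 = +1.
(a,b)_29: α=0, u≡19; β=-2, v≡10 (mod 29); (19|29)=-1, (10|29)=-1; sign (−1)^0·-1^-2·-1^0 = +1.
(a,b)_∞: sgn(19)=+, sgn(-64515)=−, so +1.
(a,b)_2: α=2, β=-2; u≡3, v≡5 (mod 8); ε(u)ε(v)=1·0, αω(v)=2·1, βω(u)=-2·1; sum ≡ 0  ⇒  +1.
(a,b)_5: α=4, u≡1; β=5, v≡3 (mod 5); (1|5)=+1, (3|5)=-1; sign (−1)^0·+1^5·-1^4 = +1.
(a,b)_17: α=0, u≡15; β=1, v≡15 (mod 17); (15|17)=+1, (15|17)=+1; sign (−1)^0·+1^1·+1^0 = +1.
(a,b)_11: α=0, u≡2; β=1, v≡4 (mod 11); (2|11)=-1, (4|11)=+1; sign (−1)^0·-1^1·+1^0 = -1.
(a,b)_3: α=-2, u≡1; β=3, v≡2 (mod 3); (1|3)=+1, (2|3)=-1; sign (−1)^0·+1^3·-1^-2 = +1.
(a,b)_19: α=1, u≡17; β=0, v≡16 (mod 19); (17|19)=+1, (16|19)=+1; sign (−1)^0·+1^0·+1^1 = +1.
(a,b)_23: α=0, u≡7; β=-1, v≡6 (mod 23); (7|23)=-1, (6|23)=+1; sign (−1)^0·-1^-1·+1^0 = -1.
(19, -64515 / ℚ) ramifies at {11, 23}: a division algebra.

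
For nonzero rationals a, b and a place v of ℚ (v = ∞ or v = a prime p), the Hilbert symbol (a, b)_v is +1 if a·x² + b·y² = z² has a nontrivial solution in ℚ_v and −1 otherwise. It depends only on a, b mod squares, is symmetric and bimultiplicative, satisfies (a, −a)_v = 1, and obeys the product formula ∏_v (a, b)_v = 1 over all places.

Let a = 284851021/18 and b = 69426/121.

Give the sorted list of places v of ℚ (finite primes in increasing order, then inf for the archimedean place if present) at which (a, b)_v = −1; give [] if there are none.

[2, 29]

Mod squares: a ≡ 9338, b ≡ 7714. Check v ∈ {∞, 2, 3, 7, 11, 13, 19, 23, 29}.
v=23: a=23^1·(≡15), b=23^0·(≡2) mod 23; (15|23)=-1, (2|23)=+1; (−1)^{1·0·11}·(-1)^0·(+1)^1 = +1.
v=3: a=3^-2·(≡2), b=3^2·(≡1) mod 3; (2|3)=-1, (1|3)=+1; (−1)^{-2·2·1}·(-1)^2·(+1)^-2 = +1.
v=7: a=7^1·(≡2), b=7^1·(≡3) mod 7; (2|7)=+1, (3|7)=-1; (−1)^{1·1·3}·(+1)^1·(-1)^1 = +1.
v=13: a=13^2·(≡4), b=13^0·(≡8) mod 13; (4|13)=+1, (8|13)=-1; (−1)^{2·0·6}·(+1)^0·(-1)^2 = +1.
v=19: a=19^2·(≡9), b=19^1·(≡9) mod 19; (9|19)=+1, (9|19)=+1; (−1)^{2·1·9}·(+1)^1·(+1)^2 = +1.
v=∞: 9338 > 0 and 7714 > 0  ⇒  (a,b)_∞ = +1.
v=11: a=11^0·(≡10), b=11^-2·(≡5) mod 11; (10|11)=-1, (5|11)=+1; (−1)^{0·-2·5}·(-1)^-2·(+1)^0 = +1.
v=29: a=29^1·(≡26), b=29^1·(≡9) mod 29; (26|29)=-1, (9|29)=+1; (−1)^{1·1·14}·(-1)^1·(+1)^1 = -1.
v=2: v_2(a)=-1, v_2(b)=1; units ≡ 5, 1 (mod 8); ε·ε+αω+βω = 0·0+-1·0+1·1 ≡ 1  ⇒  (a,b)_2 = -1.
|Ram(9338, 7714)| = 2, even; anisotropic at {2, 29}.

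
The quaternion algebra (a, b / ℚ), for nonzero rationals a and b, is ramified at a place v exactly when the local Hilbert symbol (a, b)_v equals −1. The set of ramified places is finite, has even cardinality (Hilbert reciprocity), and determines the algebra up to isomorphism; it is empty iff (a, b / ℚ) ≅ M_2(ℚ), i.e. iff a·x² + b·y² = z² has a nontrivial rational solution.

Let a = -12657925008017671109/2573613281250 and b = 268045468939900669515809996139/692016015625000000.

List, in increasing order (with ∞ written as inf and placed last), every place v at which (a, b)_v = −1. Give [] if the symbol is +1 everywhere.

(a, b) ≡ (-58, 88179) mod (ℚ^×)²; places V = {2, 3, 5, 7, 11, 13, 17, 19, 29, ∞}.
(a,b)_13: α=6, u≡7; β=9, v≡12 (mod 13); (7|13)=-1, (12|13)=+1; sign (−1)^0·-1^9·+1^6 = -1.
(a,b)_11: α=-4, u≡6; β=-6, v≡1 (mod 11); (6|11)=-1, (1|11)=+1; sign (−1)^0·-1^-6·+1^-4 = +1.
(a,b)_19: α=4, u≡18; β=5, v≡7 (mod 19); (18|19)=-1, (7|19)=+1; sign (−1)^0·-1^5·+1^4 = -1.
(a,b)_2: α=-1, β=-6; u≡3, v≡3 (mod 8); ε(u)ε(v)=1·1, αω(v)=-1·1, βω(u)=-6·1; sum ≡ 0  ⇒  +1.
(a,b)_∞: sgn(-58)=−, sgn(88179)=+, so +1.
(a,b)_17: α=2, u≡10; β=3, v≡2 (mod 17); (10|17)=-1, (2|17)=+1; sign (−1)^0·-1^3·+1^2 = -1.
(a,b)_3: α=-2, u≡2; β=1, v≡2 (mod 3); (2|3)=-1, (2|3)=-1; sign (−1)^0·-1^1·-1^-2 = -1.
(a,b)_5: α=-10, u≡2; β=-14, v≡1 (mod 5); (2|5)=-1, (1|5)=+1; sign (−1)^0·-1^-14·+1^-10 = +1.
(a,b)_7: α=4, u≡6; β=7, v≡4 (mod 7); (6|7)=-1, (4|7)=+1; sign (−1)^0·-1^7·+1^4 = -1.
(a,b)_29: α=1, u≡2; β=2, v≡12 (mod 29); (2|29)=-1, (12|29)=-1; sign (−1)^0·-1^2·-1^1 = -1.
(-58, 88179 / ℚ) ramifies at {3, 7, 13, 17, 19, 29}: a division algebra.

[3, 7, 13, 17, 19, 29]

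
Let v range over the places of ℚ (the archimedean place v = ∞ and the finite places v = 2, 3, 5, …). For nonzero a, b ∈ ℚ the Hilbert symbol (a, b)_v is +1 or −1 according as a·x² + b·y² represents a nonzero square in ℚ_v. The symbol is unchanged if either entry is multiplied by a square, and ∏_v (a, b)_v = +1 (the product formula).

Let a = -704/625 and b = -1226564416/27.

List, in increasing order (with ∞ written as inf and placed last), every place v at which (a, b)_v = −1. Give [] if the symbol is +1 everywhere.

(a, b) ≡ (-11, -3927) mod (ℚ^×)²; places V = {2, 3, 5, 7, 11, 17, ∞}.
(a,b)_11: α=1, u≡10; β=5, v≡8 (mod 11); (10|11)=-1, (8|11)=-1; sign (−1)^1·-1^5·-1^1 = -1.
(a,b)_17: α=0, u≡6; β=1, v≡11 (mod 17); (6|17)=-1, (11|17)=-1; sign (−1)^0·-1^1·-1^0 = -1.
(a,b)_7: α=0, u≡5; β=1, v≡6 (mod 7); (5|7)=-1, (6|7)=-1; sign (−1)^0·-1^1·-1^0 = -1.
(a,b)_2: α=6, β=6; u≡5, v≡1 (mod 8); ε(u)ε(v)=0·0, αω(v)=6·0, βω(u)=6·1; sum ≡ 0  ⇒  +1.
(a,b)_3: α=0, u≡1; β=-3, v≡2 (mod 3); (1|3)=+1, (2|3)=-1; sign (−1)^0·+1^-3·-1^0 = +1.
(a,b)_5: α=-4, u≡1; β=0, v≡2 (mod 5); (1|5)=+1, (2|5)=-1; sign (−1)^0·+1^0·-1^-4 = +1.
(a,b)_∞: sgn(-11)=−, sgn(-3927)=−, so -1.
Ram(-11, -3927) = {7, 11, 17, ∞}; no ℚ_7-point on the conic.

[7, 11, 17, inf]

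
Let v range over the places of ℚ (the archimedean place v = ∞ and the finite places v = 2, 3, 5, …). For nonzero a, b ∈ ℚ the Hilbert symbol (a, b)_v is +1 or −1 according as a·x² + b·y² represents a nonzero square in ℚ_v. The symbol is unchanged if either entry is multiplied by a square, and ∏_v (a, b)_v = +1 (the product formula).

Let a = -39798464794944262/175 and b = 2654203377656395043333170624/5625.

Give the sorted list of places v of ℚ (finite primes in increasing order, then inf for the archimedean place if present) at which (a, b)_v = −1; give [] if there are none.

[2, 23]

Mod squares: a ≡ -154, b ≡ 3866599. Check v ∈ {∞, 2, 3, 5, 7, 11, 17, 23, 29, 31}.
v=11: a=11^5·(≡10), b=11^7·(≡5) mod 11; (10|11)=-1, (5|11)=+1; (−1)^{5·7·5}·(-1)^7·(+1)^5 = +1.
v=23: a=23^2·(≡22), b=23^3·(≡3) mod 23; (22|23)=-1, (3|23)=+1; (−1)^{2·3·11}·(-1)^3·(+1)^2 = -1.
v=∞: -154 < 0 and 3866599 > 0  ⇒  (a,b)_∞ = +1.
v=2: v_2(a)=1, v_2(b)=6; units ≡ 3, 7 (mod 8); ε·ε+αω+βω = 1·1+1·0+6·1 ≡ 1  ⇒  (a,b)_2 = -1.
v=7: a=7^-1·(≡5), b=7^2·(≡1) mod 7; (5|7)=-1, (1|7)=+1; (−1)^{-1·2·3}·(-1)^2·(+1)^-1 = +1.
v=3: a=3^0·(≡2), b=3^-2·(≡1) mod 3; (2|3)=-1, (1|3)=+1; (−1)^{0·-2·1}·(-1)^-2·(+1)^0 = +1.
v=31: a=31^2·(≡14), b=31^3·(≡4) mod 31; (14|31)=+1, (4|31)=+1; (−1)^{2·3·15}·(+1)^3·(+1)^2 = +1.
v=29: a=29^2·(≡1), b=29^3·(≡19) mod 29; (1|29)=+1, (19|29)=-1; (−1)^{2·3·14}·(+1)^3·(-1)^2 = +1.
v=17: a=17^2·(≡2), b=17^3·(≡13) mod 17; (2|17)=+1, (13|17)=+1; (−1)^{2·3·8}·(+1)^3·(+1)^2 = +1.
v=5: a=5^-2·(≡4), b=5^-4·(≡1) mod 5; (4|5)=+1, (1|5)=+1; (−1)^{-2·-4·2}·(+1)^-4·(+1)^-2 = +1.
Ram(-154, 3866599) = {2, 23}; no ℚ_2-point on the conic.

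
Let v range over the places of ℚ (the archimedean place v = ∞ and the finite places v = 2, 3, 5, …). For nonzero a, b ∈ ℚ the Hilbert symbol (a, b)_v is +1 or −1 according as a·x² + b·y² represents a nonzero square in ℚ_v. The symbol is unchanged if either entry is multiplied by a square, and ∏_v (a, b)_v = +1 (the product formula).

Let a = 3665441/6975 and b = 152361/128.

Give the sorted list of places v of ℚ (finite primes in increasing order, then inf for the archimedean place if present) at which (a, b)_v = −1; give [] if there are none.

Mod squares: a ≡ 1271, b ≡ 418. Check v ∈ {∞, 2, 3, 5, 11, 13, 19, 23, 31, 41}.
v=11: a=11^0·(≡10), b=11^1·(≡5) mod 11; (10|11)=-1, (5|11)=+1; (−1)^{0·1·5}·(-1)^1·(+1)^0 = -1.
v=13: a=13^2·(≡10), b=13^0·(≡6) mod 13; (10|13)=+1, (6|13)=-1; (−1)^{2·0·6}·(+1)^0·(-1)^2 = +1.
v=41: a=41^1·(≡37), b=41^0·(≡1) mod 41; (37|41)=+1, (1|41)=+1; (−1)^{1·0·20}·(+1)^0·(+1)^1 = +1.
v=31: a=31^-1·(≡4), b=31^0·(≡30) mod 31; (4|31)=+1, (30|31)=-1; (−1)^{-1·0·15}·(+1)^0·(-1)^-1 = -1.
v=23: a=23^2·(≡1), b=23^0·(≡6) mod 23; (1|23)=+1, (6|23)=+1; (−1)^{2·0·11}·(+1)^0·(+1)^2 = +1.
v=∞: 1271 > 0 and 418 > 0  ⇒  (a,b)_∞ = +1.
v=2: v_2(a)=0, v_2(b)=-7; units ≡ 7, 1 (mod 8); ε·ε+αω+βω = 1·0+0·0+-7·0 ≡ 0  ⇒  (a,b)_2 = +1.
v=5: a=5^-2·(≡4), b=5^0·(≡2) mod 5; (4|5)=+1, (2|5)=-1; (−1)^{-2·0·2}·(+1)^0·(-1)^-2 = +1.
v=19: a=19^0·(≡9), b=19^1·(≡15) mod 19; (9|19)=+1, (15|19)=-1; (−1)^{0·1·9}·(+1)^1·(-1)^0 = +1.
v=3: a=3^-2·(≡2), b=3^6·(≡1) mod 3; (2|3)=-1, (1|3)=+1; (−1)^{-2·6·1}·(-1)^6·(+1)^-2 = +1.
|Ram(1271, 418)| = 2, even; anisotropic at {11, 31}.

[11, 31]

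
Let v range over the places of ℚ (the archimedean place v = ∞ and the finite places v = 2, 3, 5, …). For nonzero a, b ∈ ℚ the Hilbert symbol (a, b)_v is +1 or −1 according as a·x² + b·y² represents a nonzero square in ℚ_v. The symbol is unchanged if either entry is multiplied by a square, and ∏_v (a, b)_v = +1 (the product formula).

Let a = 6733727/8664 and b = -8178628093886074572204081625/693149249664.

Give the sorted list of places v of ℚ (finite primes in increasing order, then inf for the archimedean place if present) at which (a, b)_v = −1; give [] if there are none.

[2, 3, 5, 11, 19, 23]

(a, b) ≡ (858, -1193010) mod (ℚ^×)²; places V = {2, 3, 5, 7, 11, 13, 19, 23, 31, ∞}.
(a,b)_13: α=1, u≡12; β=3, v≡1 (mod 13); (12|13)=+1, (1|13)=+1; sign (−1)^0·+1^3·+1^1 = +1.
(a,b)_2: α=-3, β=-7; u≡5, v≡7 (mod 8); ε(u)ε(v)=0·1, αω(v)=-3·0, βω(u)=-7·1; sum ≡ 1  ⇒  -1.
(a,b)_31: α=2, u≡29; β=6, v≡19 (mod 31); (29|31)=-1, (19|31)=+1; sign (−1)^0·-1^6·+1^2 = +1.
(a,b)_11: α=1, u≡1; β=6, v≡7 (mod 11); (1|11)=+1, (7|11)=-1; sign (−1)^0·+1^6·-1^1 = -1.
(a,b)_∞: sgn(858)=+, sgn(-1193010)=−, so +1.
(a,b)_23: α=0, u≡14; β=1, v≡18 (mod 23); (14|23)=-1, (18|23)=+1; sign (−1)^0·-1^1·+1^0 = -1.
(a,b)_7: α=2, u≡4; β=7, v≡3 (mod 7); (4|7)=+1, (3|7)=-1; sign (−1)^0·+1^7·-1^2 = +1.
(a,b)_5: α=0, u≡3; β=3, v≡3 (mod 5); (3|5)=-1, (3|5)=-1; sign (−1)^0·-1^3·-1^0 = -1.
(a,b)_3: α=-1, u≡1; β=-7, v≡1 (mod 3); (1|3)=+1, (1|3)=+1; sign (−1)^1·+1^-7·+1^-1 = -1.
(a,b)_19: α=-2, u≡14; β=-5, v≡1 (mod 19); (14|19)=-1, (1|19)=+1; sign (−1)^0·-1^-5·+1^-2 = -1.
Ram(858, -1193010) = {2, 3, 5, 11, 19, 23}; no ℚ_2-point on the conic.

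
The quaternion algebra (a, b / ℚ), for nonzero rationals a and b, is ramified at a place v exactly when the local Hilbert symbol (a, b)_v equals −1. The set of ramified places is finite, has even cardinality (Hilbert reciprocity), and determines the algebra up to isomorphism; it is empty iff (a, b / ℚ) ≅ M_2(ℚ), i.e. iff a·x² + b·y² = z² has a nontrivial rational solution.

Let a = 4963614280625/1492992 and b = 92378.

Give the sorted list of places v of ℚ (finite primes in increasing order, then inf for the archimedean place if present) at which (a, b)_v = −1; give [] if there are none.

(a, b) ≡ (2678962, 92378) mod (ℚ^×)²; places V = {2, 3, 5, 7, 11, 13, 17, 19, 29, ∞}.
(a,b)_13: α=1, u≡11; β=1, v≡8 (mod 13); (11|13)=-1, (8|13)=-1; sign (−1)^0·-1^1·-1^1 = +1.
(a,b)_17: α=1, u≡2; β=1, v≡11 (mod 17); (2|17)=+1, (11|17)=-1; sign (−1)^0·+1^1·-1^1 = -1.
(a,b)_11: α=3, u≡2; β=1, v≡5 (mod 11); (2|11)=-1, (5|11)=+1; sign (−1)^1·-1^1·+1^3 = +1.
(a,b)_3: α=-6, u≡1; β=0, v≡2 (mod 3); (1|3)=+1, (2|3)=-1; sign (−1)^0·+1^0·-1^-6 = +1.
(a,b)_∞: sgn(2678962)=+, sgn(92378)=+, so +1.
(a,b)_2: α=-11, β=1; u≡1, v≡5 (mod 8); ε(u)ε(v)=0·0, αω(v)=-11·1, βω(u)=1·0; sum ≡ 1  ⇒  -1.
(a,b)_7: α=2, u≡3; β=0, v≡6 (mod 7); (3|7)=-1, (6|7)=-1; sign (−1)^0·-1^0·-1^2 = +1.
(a,b)_29: α=1, u≡22; β=0, v≡13 (mod 29); (22|29)=+1, (13|29)=+1; sign (−1)^0·+1^0·+1^1 = +1.
(a,b)_5: α=4, u≡2; β=0, v≡3 (mod 5); (2|5)=-1, (3|5)=-1; sign (−1)^0·-1^0·-1^4 = +1.
(a,b)_19: α=1, u≡2; β=1, v≡17 (mod 19); (2|19)=-1, (17|19)=+1; sign (−1)^1·-1^1·+1^1 = +1.
|Ram(2678962, 92378)| = 2, even; anisotropic at {2, 17}.

[2, 17]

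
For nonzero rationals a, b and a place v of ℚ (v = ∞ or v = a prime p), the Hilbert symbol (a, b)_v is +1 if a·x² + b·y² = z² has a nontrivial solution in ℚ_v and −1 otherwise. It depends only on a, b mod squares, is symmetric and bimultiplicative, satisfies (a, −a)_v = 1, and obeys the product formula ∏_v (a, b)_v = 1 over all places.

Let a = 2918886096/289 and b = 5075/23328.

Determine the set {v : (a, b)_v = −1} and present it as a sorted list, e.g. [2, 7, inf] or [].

[2, 7, 31, 43]

Mod squares: a ≡ 75981, b ≡ 406. Check v ∈ {∞, 2, 3, 5, 7, 17, 19, 29, 31, 43}.
v=31: a=31^1·(≡20), b=31^0·(≡13) mod 31; (20|31)=+1, (13|31)=-1; (−1)^{1·0·15}·(+1)^0·(-1)^1 = -1.
v=∞: 75981 > 0 and 406 > 0  ⇒  (a,b)_∞ = +1.
v=19: a=19^1·(≡5), b=19^0·(≡9) mod 19; (5|19)=+1, (9|19)=+1; (−1)^{1·0·9}·(+1)^0·(+1)^1 = +1.
v=17: a=17^-2·(≡2), b=17^0·(≡15) mod 17; (2|17)=+1, (15|17)=+1; (−1)^{-2·0·8}·(+1)^0·(+1)^-2 = +1.
v=29: a=29^0·(≡9), b=29^1·(≡17) mod 29; (9|29)=+1, (17|29)=-1; (−1)^{0·1·14}·(+1)^1·(-1)^0 = +1.
v=7: a=7^4·(≡3), b=7^1·(≡1) mod 7; (3|7)=-1, (1|7)=+1; (−1)^{4·1·3}·(-1)^1·(+1)^4 = -1.
v=43: a=43^1·(≡23), b=43^0·(≡2) mod 43; (23|43)=+1, (2|43)=-1; (−1)^{1·0·21}·(+1)^0·(-1)^1 = -1.
v=5: a=5^0·(≡4), b=5^2·(≡1) mod 5; (4|5)=+1, (1|5)=+1; (−1)^{0·2·2}·(+1)^2·(+1)^0 = +1.
v=3: a=3^1·(≡1), b=3^-6·(≡1) mod 3; (1|3)=+1, (1|3)=+1; (−1)^{1·-6·1}·(+1)^-6·(+1)^1 = +1.
v=2: v_2(a)=4, v_2(b)=-5; units ≡ 5, 3 (mod 8); ε·ε+αω+βω = 0·1+4·1+-5·1 ≡ 1  ⇒  (a,b)_2 = -1.
Ram(75981, 406) = {2, 7, 31, 43}; no ℚ_2-point on the conic.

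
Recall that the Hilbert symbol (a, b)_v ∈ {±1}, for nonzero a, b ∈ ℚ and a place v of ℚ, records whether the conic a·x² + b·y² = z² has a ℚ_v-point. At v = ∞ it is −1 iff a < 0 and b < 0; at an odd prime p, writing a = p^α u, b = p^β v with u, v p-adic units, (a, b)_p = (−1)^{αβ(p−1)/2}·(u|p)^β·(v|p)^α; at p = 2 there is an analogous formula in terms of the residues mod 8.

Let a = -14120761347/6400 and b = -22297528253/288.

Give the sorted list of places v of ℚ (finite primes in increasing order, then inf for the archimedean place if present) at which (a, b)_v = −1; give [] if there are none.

(a, b) ≡ (-3, -154) mod (ℚ^×)²; places V = {2, 3, 5, 7, 11, 13, 17, ∞}.
(a,b)_11: α=4, u≡10; β=3, v≡10 (mod 11); (10|11)=-1, (10|11)=-1; sign (−1)^0·-1^3·-1^4 = -1.
(a,b)_2: α=-8, β=-5; u≡5, v≡3 (mod 8); ε(u)ε(v)=0·1, αω(v)=-8·1, βω(u)=-5·1; sum ≡ 1  ⇒  -1.
(a,b)_13: α=0, u≡12; β=2, v≡8 (mod 13); (12|13)=+1, (8|13)=-1; sign (−1)^0·+1^2·-1^0 = +1.
(a,b)_3: α=9, u≡2; β=-2, v≡2 (mod 3); (2|3)=-1, (2|3)=-1; sign (−1)^0·-1^-2·-1^9 = -1.
(a,b)_17: α=0, u≡14; β=2, v≡2 (mod 17); (14|17)=-1, (2|17)=+1; sign (−1)^0·-1^2·+1^0 = +1.
(a,b)_∞: sgn(-3)=−, sgn(-154)=−, so -1.
(a,b)_5: α=-2, u≡3; β=0, v≡4 (mod 5); (3|5)=-1, (4|5)=+1; sign (−1)^0·-1^0·+1^-2 = +1.
(a,b)_7: α=2, u≡2; β=3, v≡5 (mod 7); (2|7)=+1, (5|7)=-1; sign (−1)^0·+1^3·-1^2 = +1.
Ram(-3, -154) = {2, 3, 11, ∞}; no ℚ_2-point on the conic.

[2, 3, 11, inf]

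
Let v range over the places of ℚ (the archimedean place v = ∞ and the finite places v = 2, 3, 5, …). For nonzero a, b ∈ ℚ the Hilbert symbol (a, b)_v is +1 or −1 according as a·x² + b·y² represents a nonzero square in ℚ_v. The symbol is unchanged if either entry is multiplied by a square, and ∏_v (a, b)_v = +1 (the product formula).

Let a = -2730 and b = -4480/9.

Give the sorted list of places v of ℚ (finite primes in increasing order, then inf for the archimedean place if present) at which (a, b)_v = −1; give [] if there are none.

[3, 7, 13, inf]

Mod squares: a ≡ -2730, b ≡ -70. Check v ∈ {∞, 2, 3, 5, 7, 13}.
v=∞: -2730 < 0 and -70 < 0  ⇒  (a,b)_∞ = -1.
v=2: v_2(a)=1, v_2(b)=7; units ≡ 3, 5 (mod 8); ε·ε+αω+βω = 1·0+1·1+7·1 ≡ 0  ⇒  (a,b)_2 = +1.
v=7: a=7^1·(≡2), b=7^1·(≡2) mod 7; (2|7)=+1, (2|7)=+1; (−1)^{1·1·3}·(+1)^1·(+1)^1 = -1.
v=13: a=13^1·(≡11), b=13^0·(≡2) mod 13; (11|13)=-1, (2|13)=-1; (−1)^{1·0·6}·(-1)^0·(-1)^1 = -1.
v=5: a=5^1·(≡4), b=5^1·(≡1) mod 5; (4|5)=+1, (1|5)=+1; (−1)^{1·1·2}·(+1)^1·(+1)^1 = +1.
v=3: a=3^1·(≡2), b=3^-2·(≡2) mod 3; (2|3)=-1, (2|3)=-1; (−1)^{1·-2·1}·(-1)^-2·(-1)^1 = -1.
Ram(-2730, -70) = {3, 7, 13, ∞}; no ℚ_3-point on the conic.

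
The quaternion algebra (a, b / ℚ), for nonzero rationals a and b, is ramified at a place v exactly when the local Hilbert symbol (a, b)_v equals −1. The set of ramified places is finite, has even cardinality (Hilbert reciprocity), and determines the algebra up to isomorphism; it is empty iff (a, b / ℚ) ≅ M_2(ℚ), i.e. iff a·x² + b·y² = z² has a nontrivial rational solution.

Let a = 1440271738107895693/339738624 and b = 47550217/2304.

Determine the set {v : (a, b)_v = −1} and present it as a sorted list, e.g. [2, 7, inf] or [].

[19, 37]

Mod squares: a ≡ 13, b ≡ 392977. Check v ∈ {∞, 2, 3, 7, 11, 13, 19, 37, 43}.
v=7: a=7^2·(≡6), b=7^0·(≡1) mod 7; (6|7)=-1, (1|7)=+1; (−1)^{2·0·3}·(-1)^0·(+1)^2 = +1.
v=19: a=19^2·(≡12), b=19^1·(≡4) mod 19; (12|19)=-1, (4|19)=+1; (−1)^{2·1·9}·(-1)^1·(+1)^2 = -1.
v=13: a=13^3·(≡3), b=13^1·(≡1) mod 13; (3|13)=+1, (1|13)=+1; (−1)^{3·1·6}·(+1)^1·(+1)^3 = +1.
v=3: a=3^-4·(≡1), b=3^-2·(≡1) mod 3; (1|3)=+1, (1|3)=+1; (−1)^{-4·-2·1}·(+1)^-2·(+1)^-4 = +1.
v=37: a=37^2·(≡19), b=37^1·(≡2) mod 37; (19|37)=-1, (2|37)=-1; (−1)^{2·1·18}·(-1)^1·(-1)^2 = -1.
v=∞: 13 > 0 and 392977 > 0  ⇒  (a,b)_∞ = +1.
v=43: a=43^2·(≡31), b=43^1·(≡15) mod 43; (31|43)=+1, (15|43)=+1; (−1)^{2·1·21}·(+1)^1·(+1)^2 = +1.
v=11: a=11^4·(≡8), b=11^2·(≡7) mod 11; (8|11)=-1, (7|11)=-1; (−1)^{4·2·5}·(-1)^2·(-1)^4 = +1.
v=2: v_2(a)=-22, v_2(b)=-8; units ≡ 5, 1 (mod 8); ε·ε+αω+βω = 0·0+-22·0+-8·1 ≡ 0  ⇒  (a,b)_2 = +1.
(13, 392977 / ℚ) ramifies at {19, 37}: a division algebra.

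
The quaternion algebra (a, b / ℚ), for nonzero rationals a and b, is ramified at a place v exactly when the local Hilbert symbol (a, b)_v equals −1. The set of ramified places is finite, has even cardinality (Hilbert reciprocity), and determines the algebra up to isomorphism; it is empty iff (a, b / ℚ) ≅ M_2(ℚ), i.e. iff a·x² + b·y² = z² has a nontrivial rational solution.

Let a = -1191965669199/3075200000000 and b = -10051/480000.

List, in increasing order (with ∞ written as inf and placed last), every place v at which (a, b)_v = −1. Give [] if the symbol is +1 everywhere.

Mod squares: a ≡ -2622, b ≡ -57. Check v ∈ {∞, 2, 3, 5, 19, 23, 31}.
v=5: a=5^-8·(≡3), b=5^-4·(≡3) mod 5; (3|5)=-1, (3|5)=-1; (−1)^{-8·-4·2}·(-1)^-4·(-1)^-8 = +1.
v=∞: -2622 < 0 and -57 < 0  ⇒  (a,b)_∞ = -1.
v=3: a=3^3·(≡2), b=3^-1·(≡2) mod 3; (2|3)=-1, (2|3)=-1; (−1)^{3·-1·1}·(-1)^-1·(-1)^3 = -1.
v=19: a=19^3·(≡3), b=19^1·(≡1) mod 19; (3|19)=-1, (1|19)=+1; (−1)^{3·1·9}·(-1)^1·(+1)^3 = +1.
v=2: v_2(a)=-13, v_2(b)=-8; units ≡ 1, 7 (mod 8); ε·ε+αω+βω = 0·1+-13·0+-8·0 ≡ 0  ⇒  (a,b)_2 = +1.
v=31: a=31^-2·(≡11), b=31^0·(≡25) mod 31; (11|31)=-1, (25|31)=+1; (−1)^{-2·0·15}·(-1)^0·(+1)^-2 = +1.
v=23: a=23^5·(≡13), b=23^2·(≡18) mod 23; (13|23)=+1, (18|23)=+1; (−1)^{5·2·11}·(+1)^2·(+1)^5 = +1.
Ram(-2622, -57) = {3, ∞}; no ℚ_3-point on the conic.

[3, inf]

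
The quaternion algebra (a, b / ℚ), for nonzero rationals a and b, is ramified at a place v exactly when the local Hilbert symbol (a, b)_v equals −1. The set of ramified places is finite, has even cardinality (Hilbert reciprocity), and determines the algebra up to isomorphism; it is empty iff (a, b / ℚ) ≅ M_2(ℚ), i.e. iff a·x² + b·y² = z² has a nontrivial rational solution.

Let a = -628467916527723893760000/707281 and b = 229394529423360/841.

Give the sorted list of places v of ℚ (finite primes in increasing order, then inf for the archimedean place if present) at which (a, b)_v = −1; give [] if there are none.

[3, 7]

(a, b) ≡ (-114, 665) mod (ℚ^×)²; places V = {2, 3, 5, 7, 19, 23, 29, ∞}.
(a,b)_3: α=11, u≡1; β=2, v≡2 (mod 3); (1|3)=+1, (2|3)=-1; sign (−1)^0·+1^2·-1^11 = -1.
(a,b)_7: α=0, u≡6; β=3, v≡2 (mod 7); (6|7)=-1, (2|7)=+1; sign (−1)^0·-1^3·+1^0 = -1.
(a,b)_23: α=4, u≡1; β=2, v≡21 (mod 23); (1|23)=+1, (21|23)=-1; sign (−1)^0·+1^2·-1^4 = +1.
(a,b)_5: α=4, u≡4; β=1, v≡2 (mod 5); (4|5)=+1, (2|5)=-1; sign (−1)^0·+1^1·-1^4 = +1.
(a,b)_29: α=-4, u≡27; β=-2, v≡12 (mod 29); (27|29)=-1, (12|29)=-1; sign (−1)^0·-1^-2·-1^-4 = +1.
(a,b)_19: α=5, u≡14; β=3, v≡7 (mod 19); (14|19)=-1, (7|19)=+1; sign (−1)^1·-1^3·+1^5 = +1.
(a,b)_2: α=13, β=12; u≡7, v≡1 (mod 8); ε(u)ε(v)=1·0, αω(v)=13·0, βω(u)=12·0; sum ≡ 0  ⇒  +1.
(a,b)_∞: sgn(-114)=−, sgn(665)=+, so +1.
(-114, 665 / ℚ) ramifies at {3, 7}: a division algebra.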